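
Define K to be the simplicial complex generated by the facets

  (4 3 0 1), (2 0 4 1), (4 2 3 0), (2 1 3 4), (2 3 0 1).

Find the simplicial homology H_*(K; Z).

K has 5 vertices, 10 edges, 10 triangles, 5 3-simplices.
rank ∂_0 = 0, rank ∂_1 = 4 ⇒ b_0 = 5 − 0 − 4 = 1; all invariant factors of ∂_1 are 1 so no torsion. So H_0 = Z.
rank ∂_1 = 4, rank ∂_2 = 6 ⇒ b_1 = 10 − 4 − 6 = 0; all invariant factors of ∂_2 are 1 so no torsion. So H_1 = 0.
rank ∂_2 = 6, rank ∂_3 = 4 ⇒ b_2 = 10 − 6 − 4 = 0; all invariant factors of ∂_3 are 1 so no torsion. So H_2 = 0.
rank ∂_3 = 4, rank ∂_4 = 0 ⇒ b_3 = 5 − 4 − 0 = 1. So H_3 = Z.

H_0 ≅ Z,  H_1 = 0,  H_2 = 0,  H_3 ≅ Z.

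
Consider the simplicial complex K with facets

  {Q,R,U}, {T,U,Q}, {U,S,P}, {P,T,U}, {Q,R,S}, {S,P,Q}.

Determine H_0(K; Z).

H_0 = Z.

Order the vertices as P < Q < R < S < T < U. Listing each simplex with vertices in this order, K has dimension 2 with simplices:

  0-simplices (6): P, Q, R, S, T, U
  1-simplices (12): PQ, PS, PT, PU, QR, QS, QT, QU, RS, RU, SU, TU
  2-simplices (6): PQS, PSU, PTU, QRS, QRU, QTU

giving chain groups C_0 ≅ Z^6, C_1 ≅ Z^12, C_2 ≅ Z^6.

Boundary ∂_1: C_1 → C_0 sends each edge [p,q] (with p < q) to q − p.
The 6×12 boundary matrix has rank 5 and Smith normal form diag(1,1,1,1,1).

The boundary map ∂_2: C_2 → C_1 sends each 2-simplex [p,q,r] to [q,r] − [p,r] + [p,q]. For instance
  ∂PQS = QS − PS + PQ,
  ∂PTU = TU − PU + PT.
The resulting 12×6 matrix has rank 6, and its Smith normal form has invariant factors (1,1,1,1,1,1).

Computing H_k = (kernel of ∂_k) / (image of ∂_{k+1}):

  H_0: rank C_0 − rank ∂_1 = 6 − 5 = 1, and the invariant factors of ∂_1 are all 1, so H_0 ≅ Z.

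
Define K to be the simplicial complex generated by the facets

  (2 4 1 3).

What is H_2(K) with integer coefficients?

Take the total order 1 < 2 < 3 < 4 on the vertex set. Then K (dimension 3) consists of the simplices:

  0-simplices (4): [1], [2], [3], [4]
  1-simplices (6): [1,2], [1,3], [1,4], [2,3], [2,4], [3,4]
  2-simplices (4): [1,2,3], [1,2,4], [1,3,4], [2,3,4]
  3-simplices (1): [1,2,3,4]

giving chain groups C_0 ≅ Z^4, C_1 ≅ Z^6, C_2 ≅ Z^4, C_3 ≅ Z^1.

Boundary ∂_1: C_1 → C_0 sends each edge [p,q] (with p < q) to q − p.
The 4×6 boundary matrix has rank 3 and Smith normal form diag(1,1,1).

The boundary map ∂_2: C_2 → C_1 maps a triangle to the signed sum of its edges. For instance
  ∂[1,2,3] = [2,3] − [1,3] + [1,2],
  ∂[2,3,4] = [3,4] − [2,4] + [2,3].
This gives a 6×4 integer matrix of rank 3; reducing to Smith normal form yields diagonal entries (1,1,1).

The boundary map ∂_3: C_3 → C_2 sends each 3-simplex σ to the alternating sum Σ_i (−1)^i (σ with its i-th vertex removed). For instance
  ∂[1,2,3,4] = [2,3,4] − [1,3,4] + [1,2,4] − [1,2,3].
The resulting 4×1 matrix has rank 1, and its Smith normal form has invariant factors (1).

Reading off H_k = ker ∂_k / im ∂_{k+1}:

  H_2: rank ker ∂_2 − rank ∂_3 = (4 − 3) − 1 = 0, and the invariant factors of ∂_3 are all 1, so H_2 ≅ 0.

H_2 ≅ 0.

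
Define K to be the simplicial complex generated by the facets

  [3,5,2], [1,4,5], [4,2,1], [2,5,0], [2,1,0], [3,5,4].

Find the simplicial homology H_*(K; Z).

H_0 = Z,  H_1 = Z,  H_2 = 0.

We work with the vertex ordering 0 < 1 < 2 < 3 < 4 < 5. The simplices of K, each written with vertices in increasing order, are:

  0-simplices (6): [0], [1], [2], [3], [4], [5]
  1-simplices (12): [0,1], [0,2], [0,5], [1,2], [1,4], [1,5], [2,3], [2,4], [2,5], [3,4], [3,5], [4,5]
  2-simplices (6): [0,1,2], [0,2,5], [1,2,4], [1,4,5], [2,3,5], [3,4,5]

so the chain groups are C_0 ≅ Z^6, C_1 ≅ Z^12, C_2 ≅ Z^6.

∂_1: C_1 → C_0 maps an edge to its endpoints' difference, ∂[p,q] = q − p. For instance
  ∂[4,5] = [5] − [4].
The resulting 6×12 matrix has rank 5, and its Smith normal form has invariant factors (1,1,1,1,1).

Boundary ∂_2: C_2 → C_1 sends each 2-simplex [p,q,r] to [q,r] − [p,r] + [p,q]. For instance
  ∂[2,3,5] = [3,5] − [2,5] + [2,3],
  ∂[3,4,5] = [4,5] − [3,5] + [3,4].
This gives a 12×6 integer matrix of rank 6; reducing to Smith normal form yields diagonal entries (1,1,1,1,1,1).

Now H_k = ker ∂_k / im ∂_{k+1}, so:

  H_0: rank C_0 − rank ∂_1 = 6 − 5 = 1, and the invariant factors of ∂_1 are all 1, so H_0 = Z.
  H_1: rank ker ∂_1 − rank ∂_2 = (12 − 5) − 6 = 1, and the invariant factors of ∂_2 are all 1, so H_1 = Z.
  H_2: rank ker ∂_2 − rank ∂_3 = (6 − 6) − 0 = 0, and there is no ∂_3, so H_2 = 0.

(K is a triangulation of the cylinder S^1 x I.)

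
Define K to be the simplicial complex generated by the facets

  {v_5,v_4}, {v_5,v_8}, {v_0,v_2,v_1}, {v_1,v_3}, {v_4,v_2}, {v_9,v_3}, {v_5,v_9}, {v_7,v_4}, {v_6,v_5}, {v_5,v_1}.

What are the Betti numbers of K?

Fix the vertex order v_0 < v_1 < v_2 < v_3 < v_4 < v_5 < v_6 < v_7 < v_8 < v_9 and write every simplex with vertices in increasing order. Then dim K = 2 and the simplices of K are:

  0-simplices (10): [v_0], [v_1], [v_2], [v_3], [v_4], [v_5], [v_6], [v_7], [v_8], [v_9]
  1-simplices (12): [v_0,v_1], [v_0,v_2], [v_1,v_2], [v_1,v_3], [v_1,v_5], [v_2,v_4], [v_3,v_9], [v_4,v_5], [v_4,v_7], [v_5,v_6], [v_5,v_8], [v_5,v_9]
  2-simplices (1): [v_0,v_1,v_2]

Hence C_0 ≅ Z^10, C_1 ≅ Z^12, C_2 ≅ Z^1.

∂_1: C_1 → C_0 sends each edge [p,q] (with p < q) to q − p.
As a 10×12 matrix over Z this has rank 9, with invariant factors (1,1,1,1,1,1,1,1,1).

The boundary map ∂_2: C_2 → C_1 acts by ∂[p,q,r] = [q,r] − [p,r] + [p,q]. For instance
  ∂[v_0,v_1,v_2] = [v_1,v_2] − [v_0,v_2] + [v_0,v_1].
This gives a 12×1 integer matrix of rank 1; reducing to Smith normal form yields diagonal entries (1).

Reading off H_k = ker ∂_k / im ∂_{k+1}:

  H_0: rank C_0 − rank ∂_1 = 10 − 9 = 1, and the invariant factors of ∂_1 are all 1, so H_0 = Z.
  H_1: rank ker ∂_1 − rank ∂_2 = (12 − 9) − 1 = 2, and the invariant factors of ∂_2 are all 1, so H_1 = Z^2.
  H_2: rank ker ∂_2 − rank ∂_3 = (1 − 1) − 0 = 0, and there is no ∂_3, so H_2 = 0.

As a check, the Euler characteristic is 10 − 12 + 1 = -1, which agrees with 1 − 2 + 0 = -1.

Hence the Betti numbers are b_0 = 1, b_1 = 2, b_2 = 0.

b_0 = 1, b_1 = 2, b_2 = 0.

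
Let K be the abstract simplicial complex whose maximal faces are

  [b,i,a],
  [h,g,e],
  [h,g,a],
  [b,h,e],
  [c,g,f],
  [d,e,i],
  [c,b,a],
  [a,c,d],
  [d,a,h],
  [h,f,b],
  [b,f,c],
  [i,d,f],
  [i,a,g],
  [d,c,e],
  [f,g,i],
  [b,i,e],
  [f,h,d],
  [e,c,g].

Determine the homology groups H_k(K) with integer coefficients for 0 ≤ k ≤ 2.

Fix the vertex order a < b < c < d < e < f < g < h < i and write every simplex with vertices in increasing order. Then dim K = 2 and the simplices of K are:

  0-simplices (9): a, b, c, d, e, f, g, h, i
  1-simplices (27): ab, ac, ad, ag, ah, ai, bc, be, bf, bh, bi, cd, ce, cf, cg, de, df, dh, di, eg, eh, ei, fg, fh, fi, gh, gi
  2-simplices (18): abc, abi, acd, adh, agh, agi, bcf, beh, bei, bfh, cde, ceg, cfg, dei, dfh, dfi, egh, fgi

Hence C_0 ≅ Z^9, C_1 ≅ Z^27, C_2 ≅ Z^18.

The boundary map ∂_1: C_1 → C_0 maps an edge to its endpoints' difference, ∂[p,q] = q − p. For instance
  ∂eg = g − e.
This gives a 9×27 integer matrix of rank 8; reducing to Smith normal form yields diagonal entries (1,1,1,1,1,1,1,1).

∂_2: C_2 → C_1 sends each 2-simplex [p,q,r] to [q,r] − [p,r] + [p,q]. For instance
  ∂acd = cd − ad + ac,
  ∂agh = gh − ah + ag.
The resulting 27×18 matrix has rank 17, and its Smith normal form has invariant factors (1,1,1,1,1,1,1,1,1,1,1,1,1,1,1,1,1).

Reading off H_k = ker ∂_k / im ∂_{k+1}:

  H_0: rank C_0 − rank ∂_1 = 9 − 8 = 1, and the invariant factors of ∂_1 are all 1, so H_0 ≅ Z.
  H_1: rank ker ∂_1 − rank ∂_2 = (27 − 8) − 17 = 2, and the invariant factors of ∂_2 are all 1, so H_1 ≅ Z^2.
  H_2: rank ker ∂_2 − rank ∂_3 = (18 − 17) − 0 = 1, and there is no ∂_3, so H_2 ≅ Z.

As a check, the Euler characteristic is 9 − 27 + 18 = 0, which agrees with 1 − 2 + 1 = 0.

H_0 ≅ Z,  H_1 ≅ Z^2,  H_2 ≅ Z.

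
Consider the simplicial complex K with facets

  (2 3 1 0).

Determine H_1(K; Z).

Order the vertices as 0 < 1 < 2 < 3. Listing each simplex with vertices in this order, K has dimension 3 with simplices:

  0-simplices (4): [0], [1], [2], [3]
  1-simplices (6): [0,1], [0,2], [0,3], [1,2], [1,3], [2,3]
  2-simplices (4): [0,1,2], [0,1,3], [0,2,3], [1,2,3]
  3-simplices (1): [0,1,2,3]

giving chain groups C_0 ≅ Z^4, C_1 ≅ Z^6, C_2 ≅ Z^4, C_3 ≅ Z^1.

The boundary map ∂_1: C_1 → C_0 is given by ∂[p,q] = [q] − [p]. For instance
  ∂[0,1] = [1] − [0].
The 4×6 boundary matrix has rank 3 and Smith normal form diag(1,1,1).

∂_2: C_2 → C_1 maps a triangle to the signed sum of its edges. For instance
  ∂[0,1,2] = [1,2] − [0,2] + [0,1],
  ∂[1,2,3] = [2,3] − [1,3] + [1,2].
As a 6×4 matrix over Z this has rank 3, with invariant factors (1,1,1).

Boundary ∂_3: C_3 → C_2 sends each 3-simplex σ to the alternating sum Σ_i (−1)^i (σ with its i-th vertex removed). For instance
  ∂[0,1,2,3] = [1,2,3] − [0,2,3] + [0,1,3] − [0,1,2].
As a 4×1 matrix over Z this has rank 1, with invariant factors (1).

Now H_k = ker ∂_k / im ∂_{k+1}, so:

  H_1: rank ker ∂_1 − rank ∂_2 = (6 − 3) − 3 = 0, and the invariant factors of ∂_2 are all 1, so H_1 = 0.

H_1 = 0.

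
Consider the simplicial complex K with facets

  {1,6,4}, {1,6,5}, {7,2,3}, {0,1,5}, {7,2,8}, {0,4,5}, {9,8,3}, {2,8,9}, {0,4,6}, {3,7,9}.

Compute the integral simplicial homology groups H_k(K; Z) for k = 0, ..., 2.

H_0 = Z^2,  H_1 = Z^2,  H_2 = 0.

Fix the vertex order 0 < 1 < 2 < 3 < 4 < 5 < 6 < 7 < 8 < 9 and write every simplex with vertices in increasing order. Then dim K = 2 and the simplices of K are:

  0-simplices (10): [0], [1], [2], [3], [4], [5], [6], [7], [8], [9]
  1-simplices (20): [0,1], [0,4], [0,5], [0,6], [1,4], [1,5], [1,6], [2,3], [2,7], [2,8], [2,9], [3,7], [3,8], [3,9], [4,5], [4,6], [5,6], [7,8], [7,9], [8,9]
  2-simplices (10): [0,1,5], [0,4,5], [0,4,6], [1,4,6], [1,5,6], [2,3,7], [2,7,8], [2,8,9], [3,7,9], [3,8,9]

Hence C_0 ≅ Z^10, C_1 ≅ Z^20, C_2 ≅ Z^10.

∂_1: C_1 → C_0 sends each edge [p,q] (with p < q) to q − p. For instance
  ∂[0,6] = [6] − [0].
As a 10×20 matrix over Z this has rank 8, with invariant factors (1,1,1,1,1,1,1,1).

∂_2: C_2 → C_1 sends each 2-simplex [p,q,r] to [q,r] − [p,r] + [p,q]. For instance
  ∂[0,1,5] = [1,5] − [0,5] + [0,1],
  ∂[1,5,6] = [5,6] − [1,6] + [1,5].
The resulting 20×10 matrix has rank 10, and its Smith normal form has invariant factors (1,1,1,1,1,1,1,1,1,1).

Reading off H_k = ker ∂_k / im ∂_{k+1}:

  H_0: rank C_0 − rank ∂_1 = 10 − 8 = 2, and the invariant factors of ∂_1 are all 1, so H_0 = Z^2.
  H_1: rank ker ∂_1 − rank ∂_2 = (20 − 8) − 10 = 2, and the invariant factors of ∂_2 are all 1, so H_1 = Z^2.
  H_2: rank ker ∂_2 − rank ∂_3 = (10 − 10) − 0 = 0, and there is no ∂_3, so H_2 = 0.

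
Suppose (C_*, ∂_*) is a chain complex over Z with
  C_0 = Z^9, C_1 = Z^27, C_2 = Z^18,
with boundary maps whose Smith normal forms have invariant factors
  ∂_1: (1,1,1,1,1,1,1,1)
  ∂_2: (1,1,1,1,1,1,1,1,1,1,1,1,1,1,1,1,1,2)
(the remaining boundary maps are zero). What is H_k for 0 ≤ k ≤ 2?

H_0: b_0 = 9 − 0 − 8 = 1; torsion from ∂_1 factors > 1: none. So H_0 ≅ Z.
H_1: b_1 = 27 − 8 − 18 = 1; torsion from ∂_2 factors > 1: [2]. So H_1 ≅ Z × Z/2.
H_2: b_2 = 18 − 18 − 0 = 0; torsion from ∂_3 factors > 1: none. So H_2 ≅ 0.

H_0 ≅ Z,  H_1 ≅ Z × Z/2,  H_2 = 0.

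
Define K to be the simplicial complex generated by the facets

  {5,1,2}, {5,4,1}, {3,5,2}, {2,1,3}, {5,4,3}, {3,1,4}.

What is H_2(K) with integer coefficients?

Fix the vertex order 1 < 2 < 3 < 4 < 5 and write every simplex with vertices in increasing order. Then dim K = 2 and the simplices of K are:

  0-simplices (5): [1], [2], [3], [4], [5]
  1-simplices (9): [1,2], [1,3], [1,4], [1,5], [2,3], [2,5], [3,4], [3,5], [4,5]
  2-simplices (6): [1,2,3], [1,2,5], [1,3,4], [1,4,5], [2,3,5], [3,4,5]

so the chain groups are C_0 ≅ Z^5, C_1 ≅ Z^9, C_2 ≅ Z^6.

Boundary ∂_1: C_1 → C_0 sends each edge [p,q] (with p < q) to q − p. For instance
  ∂[1,5] = [5] − [1].
The 5×9 boundary matrix has rank 4 and Smith normal form diag(1,1,1,1).

The boundary map ∂_2: C_2 → C_1 sends each 2-simplex [p,q,r] to [q,r] − [p,r] + [p,q]. For instance
  ∂[2,3,5] = [3,5] − [2,5] + [2,3],
  ∂[1,2,3] = [2,3] − [1,3] + [1,2].
The resulting 9×6 matrix has rank 5, and its Smith normal form has invariant factors (1,1,1,1,1).

Computing H_k = (kernel of ∂_k) / (image of ∂_{k+1}):

  H_2: rank ker ∂_2 − rank ∂_3 = (6 − 5) − 0 = 1, and there is no ∂_3, so H_2 ≅ Z.

(K is a triangulation of the 2-sphere S^2.)

H_2 ≅ Z.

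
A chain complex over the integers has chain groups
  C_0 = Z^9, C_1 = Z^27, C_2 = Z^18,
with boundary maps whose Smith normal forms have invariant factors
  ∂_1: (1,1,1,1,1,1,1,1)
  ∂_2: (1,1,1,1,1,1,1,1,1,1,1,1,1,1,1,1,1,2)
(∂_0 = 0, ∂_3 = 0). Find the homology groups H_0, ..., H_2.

H_0: b_0 = 9 − 0 − 8 = 1; torsion from ∂_1 factors > 1: none. So H_0 = Z.
H_1: b_1 = 27 − 8 − 18 = 1; torsion from ∂_2 factors > 1: [2]. So H_1 = Z ⊕ Z_2.
H_2: b_2 = 18 − 18 − 0 = 0; torsion from ∂_3 factors > 1: none. So H_2 = 0.

H_0 = Z,  H_1 = Z ⊕ Z_2,  H_2 = 0.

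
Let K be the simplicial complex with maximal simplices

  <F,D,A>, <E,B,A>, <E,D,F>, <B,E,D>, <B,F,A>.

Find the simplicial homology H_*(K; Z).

Fix the vertex order A < B < D < E < F and write every simplex with vertices in increasing order. Then dim K = 2 and the simplices of K are:

  0-simplices (5): A, B, D, E, F
  1-simplices (10): AB, AD, AE, AF, BD, BE, BF, DE, DF, EF
  2-simplices (5): ABE, ABF, ADF, BDE, DEF

Hence C_0 ≅ Z^5, C_1 ≅ Z^10, C_2 ≅ Z^5.

The boundary map ∂_1: C_1 → C_0 sends each edge [p,q] (with p < q) to q − p. For instance
  ∂AD = D − A.
This gives a 5×10 integer matrix of rank 4; reducing to Smith normal form yields diagonal entries (1,1,1,1).

∂_2: C_2 → C_1 acts by ∂[p,q,r] = [q,r] − [p,r] + [p,q]. For instance
  ∂ABF = BF − AF + AB,
  ∂DEF = EF − DF + DE.
This gives a 10×5 integer matrix of rank 5; reducing to Smith normal form yields diagonal entries (1,1,1,1,1).

Reading off H_k = ker ∂_k / im ∂_{k+1}:

  H_0: rank C_0 − rank ∂_1 = 5 − 4 = 1, and the invariant factors of ∂_1 are all 1, so H_0 = Z.
  H_1: rank ker ∂_1 − rank ∂_2 = (10 − 4) − 5 = 1, and the invariant factors of ∂_2 are all 1, so H_1 = Z.
  H_2: rank ker ∂_2 − rank ∂_3 = (5 − 5) − 0 = 0, and there is no ∂_3, so H_2 = 0.

H_0 ≅ Z,  H_1 ≅ Z,  H_2 = 0.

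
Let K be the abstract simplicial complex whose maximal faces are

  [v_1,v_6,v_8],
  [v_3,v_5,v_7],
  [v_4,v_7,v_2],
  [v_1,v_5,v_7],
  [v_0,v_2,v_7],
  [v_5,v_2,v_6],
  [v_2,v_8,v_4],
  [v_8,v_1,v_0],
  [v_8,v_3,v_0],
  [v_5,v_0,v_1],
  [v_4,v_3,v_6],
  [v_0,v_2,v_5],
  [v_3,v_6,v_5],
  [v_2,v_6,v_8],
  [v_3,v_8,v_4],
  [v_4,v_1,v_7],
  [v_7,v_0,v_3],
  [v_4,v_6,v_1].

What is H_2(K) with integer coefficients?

H_2 = 0.

Take the total order v_0 < v_1 < v_2 < v_3 < v_4 < v_5 < v_6 < v_7 < v_8 on the vertex set. Then K (dimension 2) consists of the simplices:

  0-simplices (9): [v_0], [v_1], [v_2], [v_3], [v_4], [v_5], [v_6], [v_7], [v_8]
  1-simplices (27): (27 of them)
  2-simplices (18): (18 of them)

giving chain groups C_0 ≅ Z^9, C_1 ≅ Z^27, C_2 ≅ Z^18.

∂_1: C_1 → C_0 maps an edge to its endpoints' difference, ∂[p,q] = q − p.
This gives a 9×27 integer matrix of rank 8; reducing to Smith normal form yields diagonal entries (1,1,1,1,1,1,1,1).

∂_2: C_2 → C_1 acts by ∂[p,q,r] = [q,r] − [p,r] + [p,q]. For instance
  ∂[v_0,v_1,v_8] = [v_1,v_8] − [v_0,v_8] + [v_0,v_1],
  ∂[v_0,v_1,v_5] = [v_1,v_5] − [v_0,v_5] + [v_0,v_1].
The 27×18 boundary matrix has rank 18 and Smith normal form diag(1,1,1,1,1,1,1,1,1,1,1,1,1,1,1,1,1,2).

Reading off H_k = ker ∂_k / im ∂_{k+1}:

  H_2: rank ker ∂_2 − rank ∂_3 = (18 − 18) − 0 = 0, and there is no ∂_3, so H_2 ≅ 0.

(K is a triangulation of the Klein bottle.)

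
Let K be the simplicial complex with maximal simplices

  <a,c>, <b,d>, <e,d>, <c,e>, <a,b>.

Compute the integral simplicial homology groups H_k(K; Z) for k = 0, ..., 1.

H_0 ≅ Z,  H_1 ≅ Z.

Take the total order a < b < c < d < e on the vertex set. Then K (dimension 1) consists of the simplices:

  0-simplices (5): a, b, c, d, e
  1-simplices (5): ab, ac, bd, ce, de

so the chain groups are C_0 ≅ Z^5, C_1 ≅ Z^5.

Boundary ∂_1: C_1 → C_0 maps an edge to its endpoints' difference, ∂[p,q] = q − p. For instance
  ∂ce = e − c.
The resulting 5×5 matrix has rank 4, and its Smith normal form has invariant factors (1,1,1,1).

From H_k ≅ ker(∂_k) / im(∂_{k+1}) we obtain:

  H_0: rank C_0 − rank ∂_1 = 5 − 4 = 1, and the invariant factors of ∂_1 are all 1, so H_0 = Z.
  H_1: rank ker ∂_1 − rank ∂_2 = (5 − 4) − 0 = 1, and there is no ∂_2, so H_1 = Z.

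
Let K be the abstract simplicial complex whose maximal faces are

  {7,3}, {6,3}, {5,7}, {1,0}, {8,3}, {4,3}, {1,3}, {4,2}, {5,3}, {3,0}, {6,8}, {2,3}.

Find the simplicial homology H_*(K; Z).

Order the vertices as 0 < 1 < 2 < 3 < 4 < 5 < 6 < 7 < 8. Listing each simplex with vertices in this order, K has dimension 1 with simplices:

  0-simplices (9): [0], [1], [2], [3], [4], [5], [6], [7], [8]
  1-simplices (12): [0,1], [0,3], [1,3], [2,3], [2,4], [3,4], [3,5], [3,6], [3,7], [3,8], [5,7], [6,8]

Hence C_0 ≅ Z^9, C_1 ≅ Z^12.

The boundary map ∂_1: C_1 → C_0 maps an edge to its endpoints' difference, ∂[p,q] = q − p.
The resulting 9×12 matrix has rank 8, and its Smith normal form has invariant factors (1,1,1,1,1,1,1,1).

Reading off H_k = ker ∂_k / im ∂_{k+1}:

  H_0: rank C_0 − rank ∂_1 = 9 − 8 = 1, and the invariant factors of ∂_1 are all 1, so H_0 ≅ Z.
  H_1: rank ker ∂_1 − rank ∂_2 = (12 − 8) − 0 = 4, and there is no ∂_2, so H_1 ≅ Z^4.

H_0 = Z,  H_1 = Z^4.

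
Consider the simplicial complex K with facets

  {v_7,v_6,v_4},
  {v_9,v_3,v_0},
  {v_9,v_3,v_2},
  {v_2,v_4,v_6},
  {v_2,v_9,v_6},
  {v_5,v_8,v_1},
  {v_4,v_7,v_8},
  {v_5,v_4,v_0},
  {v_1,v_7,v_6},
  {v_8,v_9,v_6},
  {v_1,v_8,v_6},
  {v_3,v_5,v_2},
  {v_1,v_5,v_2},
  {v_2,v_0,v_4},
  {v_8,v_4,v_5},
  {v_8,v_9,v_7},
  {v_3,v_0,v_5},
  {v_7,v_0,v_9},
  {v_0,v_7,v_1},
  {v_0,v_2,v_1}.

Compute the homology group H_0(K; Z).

H_0 ≅ Z.

We work with the vertex ordering v_0 < v_1 < v_2 < v_3 < v_4 < v_5 < v_6 < v_7 < v_8 < v_9. The simplices of K, each written with vertices in increasing order, are:

  0-simplices (10): [v_0], [v_1], [v_2], [v_3], [v_4], [v_5], [v_6], [v_7], [v_8], [v_9]
  1-simplices (30): (30 of them)
  2-simplices (20): (20 of them)

Hence C_0 ≅ Z^10, C_1 ≅ Z^30, C_2 ≅ Z^20.

The boundary map ∂_1: C_1 → C_0 maps an edge to its endpoints' difference, ∂[p,q] = q − p.
This gives a 10×30 integer matrix of rank 9; reducing to Smith normal form yields diagonal entries (1,1,1,1,1,1,1,1,1).

∂_2: C_2 → C_1 maps a triangle to the signed sum of its edges. For instance
  ∂[v_0,v_3,v_9] = [v_3,v_9] − [v_0,v_9] + [v_0,v_3],
  ∂[v_1,v_6,v_7] = [v_6,v_7] − [v_1,v_7] + [v_1,v_6].
The 30×20 boundary matrix has rank 20 and Smith normal form diag(1,1,1,1,1,1,1,1,1,1,1,1,1,1,1,1,1,1,1,2).

From H_k ≅ ker(∂_k) / im(∂_{k+1}) we obtain:

  H_0: rank C_0 − rank ∂_1 = 10 − 9 = 1, and the invariant factors of ∂_1 are all 1, so H_0 ≅ Z.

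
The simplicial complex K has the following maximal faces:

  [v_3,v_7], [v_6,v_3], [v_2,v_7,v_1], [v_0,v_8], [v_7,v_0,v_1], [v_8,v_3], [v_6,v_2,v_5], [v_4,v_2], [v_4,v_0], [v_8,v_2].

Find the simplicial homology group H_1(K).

H_1 = Z^4.

Order the vertices as v_0 < v_1 < v_2 < v_3 < v_4 < v_5 < v_6 < v_7 < v_8. Listing each simplex with vertices in this order, K has dimension 2 with simplices:

  0-simplices (9): [v_0], [v_1], [v_2], [v_3], [v_4], [v_5], [v_6], [v_7], [v_8]
  1-simplices (15): (15 of them)
  2-simplices (3): [v_0,v_1,v_7], [v_1,v_2,v_7], [v_2,v_5,v_6]

Hence C_0 ≅ Z^9, C_1 ≅ Z^15, C_2 ≅ Z^3.

The boundary map ∂_1: C_1 → C_0 sends each edge [p,q] (with p < q) to q − p.
The 9×15 boundary matrix has rank 8 and Smith normal form diag(1,1,1,1,1,1,1,1).

The boundary map ∂_2: C_2 → C_1 acts by ∂[p,q,r] = [q,r] − [p,r] + [p,q]. For instance
  ∂[v_1,v_2,v_7] = [v_2,v_7] − [v_1,v_7] + [v_1,v_2],
  ∂[v_2,v_5,v_6] = [v_5,v_6] − [v_2,v_6] + [v_2,v_5].
The resulting 15×3 matrix has rank 3, and its Smith normal form has invariant factors (1,1,1).

From H_k ≅ ker(∂_k) / im(∂_{k+1}) we obtain:

  H_1: rank ker ∂_1 − rank ∂_2 = (15 − 8) − 3 = 4, and the invariant factors of ∂_2 are all 1, so H_1 ≅ Z^4.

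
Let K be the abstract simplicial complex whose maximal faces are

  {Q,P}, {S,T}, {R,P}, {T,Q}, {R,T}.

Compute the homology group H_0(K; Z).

Order the vertices as P < Q < R < S < T. Listing each simplex with vertices in this order, K has dimension 1 with simplices:

  0-simplices (5): P, Q, R, S, T
  1-simplices (5): PQ, PR, QT, RT, ST

giving chain groups C_0 ≅ Z^5, C_1 ≅ Z^5.

The boundary map ∂_1: C_1 → C_0 sends each edge [p,q] (with p < q) to q − p.
As a 5×5 matrix over Z this has rank 4, with invariant factors (1,1,1,1).

Now H_k = ker ∂_k / im ∂_{k+1}, so:

  H_0: rank C_0 − rank ∂_1 = 5 − 4 = 1, and the invariant factors of ∂_1 are all 1, so H_0 = Z.

H_0 = Z.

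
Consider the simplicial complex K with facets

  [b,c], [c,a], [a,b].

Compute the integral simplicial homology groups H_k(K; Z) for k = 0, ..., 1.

H_0 = Z,  H_1 = Z.

Take the total order a < b < c on the vertex set. Then K (dimension 1) consists of the simplices:

  0-simplices (3): a, b, c
  1-simplices (3): ab, ac, bc

giving chain groups C_0 ≅ Z^3, C_1 ≅ Z^3.

∂_1: C_1 → C_0 is given by ∂[p,q] = [q] − [p].
This gives a 3×3 integer matrix of rank 2; reducing to Smith normal form yields diagonal entries (1,1).

Now H_k = ker ∂_k / im ∂_{k+1}, so:

  H_0: rank C_0 − rank ∂_1 = 3 − 2 = 1, and the invariant factors of ∂_1 are all 1, so H_0 ≅ Z.
  H_1: rank ker ∂_1 − rank ∂_2 = (3 − 2) − 0 = 1, and there is no ∂_2, so H_1 ≅ Z.

(K is a triangulation of the circle S^1.)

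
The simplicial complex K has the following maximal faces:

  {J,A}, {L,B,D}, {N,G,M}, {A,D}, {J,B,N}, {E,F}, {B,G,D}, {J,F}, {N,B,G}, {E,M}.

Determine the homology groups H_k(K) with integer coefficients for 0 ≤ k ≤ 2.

We work with the vertex ordering A < B < D < E < F < G < J < L < M < N. The simplices of K, each written with vertices in increasing order, are:

  0-simplices (10): A, B, D, E, F, G, J, L, M, N
  1-simplices (16): AD, AJ, BD, BG, BJ, BL, BN, DG, DL, EF, EM, FJ, GM, GN, JN, MN
  2-simplices (5): BDG, BDL, BGN, BJN, GMN

so the chain groups are C_0 ≅ Z^10, C_1 ≅ Z^16, C_2 ≅ Z^5.

∂_1: C_1 → C_0 sends each edge [p,q] (with p < q) to q − p.
The resulting 10×16 matrix has rank 9, and its Smith normal form has invariant factors (1,1,1,1,1,1,1,1,1).

∂_2: C_2 → C_1 acts by ∂[p,q,r] = [q,r] − [p,r] + [p,q]. For instance
  ∂GMN = MN − GN + GM,
  ∂BDG = DG − BG + BD.
This gives a 16×5 integer matrix of rank 5; reducing to Smith normal form yields diagonal entries (1,1,1,1,1).

Reading off H_k = ker ∂_k / im ∂_{k+1}:

  H_0: rank C_0 − rank ∂_1 = 10 − 9 = 1, and the invariant factors of ∂_1 are all 1, so H_0 ≅ Z.
  H_1: rank ker ∂_1 − rank ∂_2 = (16 − 9) − 5 = 2, and the invariant factors of ∂_2 are all 1, so H_1 ≅ Z^2.
  H_2: rank ker ∂_2 − rank ∂_3 = (5 − 5) − 0 = 0, and there is no ∂_3, so H_2 ≅ 0.

As a check, the Euler characteristic is 10 − 16 + 5 = -1, which agrees with 1 − 2 + 0 = -1.

H_0 ≅ Z,  H_1 ≅ Z^2,  H_2 = 0.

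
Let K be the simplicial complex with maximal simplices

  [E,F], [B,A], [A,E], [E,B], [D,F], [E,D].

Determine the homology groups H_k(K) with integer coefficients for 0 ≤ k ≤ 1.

Order the vertices as A < B < D < E < F. Listing each simplex with vertices in this order, K has dimension 1 with simplices:

  0-simplices (5): A, B, D, E, F
  1-simplices (6): AB, AE, BE, DE, DF, EF

giving chain groups C_0 ≅ Z^5, C_1 ≅ Z^6.

Boundary ∂_1: C_1 → C_0 maps an edge to its endpoints' difference, ∂[p,q] = q − p. For instance
  ∂AE = E − A.
This gives a 5×6 integer matrix of rank 4; reducing to Smith normal form yields diagonal entries (1,1,1,1).

Now H_k = ker ∂_k / im ∂_{k+1}, so:

  H_0: rank C_0 − rank ∂_1 = 5 − 4 = 1, and the invariant factors of ∂_1 are all 1, so H_0 = Z.
  H_1: rank ker ∂_1 − rank ∂_2 = (6 − 4) − 0 = 2, and there is no ∂_2, so H_1 = Z^2.

H_0 ≅ Z,  H_1 ≅ Z^2.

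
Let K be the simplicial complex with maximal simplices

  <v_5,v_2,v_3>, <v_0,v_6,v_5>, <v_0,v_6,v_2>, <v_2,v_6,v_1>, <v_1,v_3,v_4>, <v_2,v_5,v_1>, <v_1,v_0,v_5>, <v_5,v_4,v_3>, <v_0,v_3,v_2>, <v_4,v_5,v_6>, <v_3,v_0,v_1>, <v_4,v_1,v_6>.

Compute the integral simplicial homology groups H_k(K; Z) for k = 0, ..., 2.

H_0 = Z,  H_1 = Z/2,  H_2 = 0.

Fix the vertex order v_0 < v_1 < v_2 < v_3 < v_4 < v_5 < v_6 and write every simplex with vertices in increasing order. Then dim K = 2 and the simplices of K are:

  0-simplices (7): [v_0], [v_1], [v_2], [v_3], [v_4], [v_5], [v_6]
  1-simplices (18): (18 of them)
  2-simplices (12): (12 of them)

Hence C_0 ≅ Z^7, C_1 ≅ Z^18, C_2 ≅ Z^12.

∂_1: C_1 → C_0 sends each edge [p,q] (with p < q) to q − p. For instance
  ∂[v_0,v_3] = [v_3] − [v_0].
The resulting 7×18 matrix has rank 6, and its Smith normal form has invariant factors (1,1,1,1,1,1).

The boundary map ∂_2: C_2 → C_1 sends each 2-simplex [p,q,r] to [q,r] − [p,r] + [p,q]. For instance
  ∂[v_2,v_3,v_5] = [v_3,v_5] − [v_2,v_5] + [v_2,v_3],
  ∂[v_3,v_4,v_5] = [v_4,v_5] − [v_3,v_5] + [v_3,v_4].
The 18×12 boundary matrix has rank 12 and Smith normal form diag(1,1,1,1,1,1,1,1,1,1,1,2).

Now H_k = ker ∂_k / im ∂_{k+1}, so:

  H_0: rank C_0 − rank ∂_1 = 7 − 6 = 1, and the invariant factors of ∂_1 are all 1, so H_0 ≅ Z.
  H_1: rank ker ∂_1 − rank ∂_2 = (18 − 6) − 12 = 0, and ∂_2 has invariant factor 2 > 1, so H_1 ≅ Z/2.
  H_2: rank ker ∂_2 − rank ∂_3 = (12 − 12) − 0 = 0, and there is no ∂_3, so H_2 ≅ 0.

As a check, the Euler characteristic is 7 − 18 + 12 = 1, which agrees with 1 − 0 + 0 = 1.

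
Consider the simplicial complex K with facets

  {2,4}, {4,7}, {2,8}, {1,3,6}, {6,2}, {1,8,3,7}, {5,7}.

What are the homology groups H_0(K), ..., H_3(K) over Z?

H_0 ≅ Z,  H_1 ≅ Z^2,  H_2 = 0,  H_3 = 0.

Fix the vertex order 1 < 2 < 3 < 4 < 5 < 6 < 7 < 8 and write every simplex with vertices in increasing order. Then dim K = 3 and the simplices of K are:

  0-simplices (8): [1], [2], [3], [4], [5], [6], [7], [8]
  1-simplices (13): [1,3], [1,6], [1,7], [1,8], [2,4], [2,6], [2,8], [3,6], [3,7], [3,8], [4,7], [5,7], [7,8]
  2-simplices (5): [1,3,6], [1,3,7], [1,3,8], [1,7,8], [3,7,8]
  3-simplices (1): [1,3,7,8]

Hence C_0 ≅ Z^8, C_1 ≅ Z^13, C_2 ≅ Z^5, C_3 ≅ Z^1.

∂_1: C_1 → C_0 is given by ∂[p,q] = [q] − [p]. For instance
  ∂[7,8] = [8] − [7].
The 8×13 boundary matrix has rank 7 and Smith normal form diag(1,1,1,1,1,1,1).

Boundary ∂_2: C_2 → C_1 acts by ∂[p,q,r] = [q,r] − [p,r] + [p,q]. For instance
  ∂[3,7,8] = [7,8] − [3,8] + [3,7],
  ∂[1,3,8] = [3,8] − [1,8] + [1,3].
This gives a 13×5 integer matrix of rank 4; reducing to Smith normal form yields diagonal entries (1,1,1,1).

Boundary ∂_3: C_3 → C_2 sends each 3-simplex σ to the alternating sum Σ_i (−1)^i (σ with its i-th vertex removed). For instance
  ∂[1,3,7,8] = [3,7,8] − [1,7,8] + [1,3,8] − [1,3,7].
The 5×1 boundary matrix has rank 1 and Smith normal form diag(1).

Computing H_k = (kernel of ∂_k) / (image of ∂_{k+1}):

  H_0: rank C_0 − rank ∂_1 = 8 − 7 = 1, and the invariant factors of ∂_1 are all 1, so H_0 ≅ Z.
  H_1: rank ker ∂_1 − rank ∂_2 = (13 − 7) − 4 = 2, and the invariant factors of ∂_2 are all 1, so H_1 ≅ Z^2.
  H_2: rank ker ∂_2 − rank ∂_3 = (5 − 4) − 1 = 0, and the invariant factors of ∂_3 are all 1, so H_2 ≅ 0.
  H_3: rank ker ∂_3 − rank ∂_4 = (1 − 1) − 0 = 0, and there is no ∂_4, so H_3 ≅ 0.

As a check, the Euler characteristic is 8 − 13 + 5 − 1 = -1, which agrees with 1 − 2 + 0 − 0 = -1.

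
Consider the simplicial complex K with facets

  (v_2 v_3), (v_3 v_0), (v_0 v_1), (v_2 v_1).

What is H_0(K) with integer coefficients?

K has 4 vertices, 4 edges.
rank ∂_0 = 0, rank ∂_1 = 3 ⇒ b_0 = 4 − 0 − 3 = 1; all invariant factors of ∂_1 are 1 so no torsion. So H_0 = Z.

H_0 ≅ Z.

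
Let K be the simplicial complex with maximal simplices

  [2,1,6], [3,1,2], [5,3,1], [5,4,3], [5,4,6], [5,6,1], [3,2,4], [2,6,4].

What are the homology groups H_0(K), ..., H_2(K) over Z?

Take the total order 1 < 2 < 3 < 4 < 5 < 6 on the vertex set. Then K (dimension 2) consists of the simplices:

  0-simplices (6): [1], [2], [3], [4], [5], [6]
  1-simplices (12): [1,2], [1,3], [1,5], [1,6], [2,3], [2,4], [2,6], [3,4], [3,5], [4,5], [4,6], [5,6]
  2-simplices (8): [1,2,3], [1,2,6], [1,3,5], [1,5,6], [2,3,4], [2,4,6], [3,4,5], [4,5,6]

Hence C_0 ≅ Z^6, C_1 ≅ Z^12, C_2 ≅ Z^8.

The boundary map ∂_1: C_1 → C_0 sends each edge [p,q] (with p < q) to q − p.
The resulting 6×12 matrix has rank 5, and its Smith normal form has invariant factors (1,1,1,1,1).

Boundary ∂_2: C_2 → C_1 maps a triangle to the signed sum of its edges. For instance
  ∂[2,3,4] = [3,4] − [2,4] + [2,3],
  ∂[1,3,5] = [3,5] − [1,5] + [1,3].
This gives a 12×8 integer matrix of rank 7; reducing to Smith normal form yields diagonal entries (1,1,1,1,1,1,1).

Reading off H_k = ker ∂_k / im ∂_{k+1}:

  H_0: rank C_0 − rank ∂_1 = 6 − 5 = 1, and the invariant factors of ∂_1 are all 1, so H_0 ≅ Z.
  H_1: rank ker ∂_1 − rank ∂_2 = (12 − 5) − 7 = 0, and the invariant factors of ∂_2 are all 1, so H_1 ≅ 0.
  H_2: rank ker ∂_2 − rank ∂_3 = (8 − 7) − 0 = 1, and there is no ∂_3, so H_2 ≅ Z.

As a check, the Euler characteristic is 6 − 12 + 8 = 2, which agrees with 1 − 0 + 1 = 2.

H_0 ≅ Z,  H_1 = 0,  H_2 ≅ Z.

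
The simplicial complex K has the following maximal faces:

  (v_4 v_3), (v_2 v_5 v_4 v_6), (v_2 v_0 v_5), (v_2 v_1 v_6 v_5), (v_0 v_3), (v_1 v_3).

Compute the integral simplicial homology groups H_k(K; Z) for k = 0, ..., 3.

K has 7 vertices, 14 edges, 8 triangles, 2 3-simplices.
rank ∂_0 = 0, rank ∂_1 = 6 ⇒ b_0 = 7 − 0 − 6 = 1; all invariant factors of ∂_1 are 1 so no torsion. So H_0 ≅ Z.
rank ∂_1 = 6, rank ∂_2 = 6 ⇒ b_1 = 14 − 6 − 6 = 2; all invariant factors of ∂_2 are 1 so no torsion. So H_1 ≅ Z^2.
rank ∂_2 = 6, rank ∂_3 = 2 ⇒ b_2 = 8 − 6 − 2 = 0; all invariant factors of ∂_3 are 1 so no torsion. So H_2 ≅ 0.
rank ∂_3 = 2, rank ∂_4 = 0 ⇒ b_3 = 2 − 2 − 0 = 0. So H_3 ≅ 0.

H_0 = Z,  H_1 = Z^2,  H_2 = 0,  H_3 = 0.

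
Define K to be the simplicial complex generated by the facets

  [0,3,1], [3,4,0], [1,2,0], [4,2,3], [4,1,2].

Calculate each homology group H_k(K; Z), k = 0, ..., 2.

Take the total order 0 < 1 < 2 < 3 < 4 on the vertex set. Then K (dimension 2) consists of the simplices:

  0-simplices (5): [0], [1], [2], [3], [4]
  1-simplices (10): [0,1], [0,2], [0,3], [0,4], [1,2], [1,3], [1,4], [2,3], [2,4], [3,4]
  2-simplices (5): [0,1,2], [0,1,3], [0,3,4], [1,2,4], [2,3,4]

Hence C_0 ≅ Z^5, C_1 ≅ Z^10, C_2 ≅ Z^5.

Boundary ∂_1: C_1 → C_0 is given by ∂[p,q] = [q] − [p]. For instance
  ∂[2,4] = [4] − [2].
This gives a 5×10 integer matrix of rank 4; reducing to Smith normal form yields diagonal entries (1,1,1,1).

∂_2: C_2 → C_1 sends each 2-simplex [p,q,r] to [q,r] − [p,r] + [p,q]. For instance
  ∂[1,2,4] = [2,4] − [1,4] + [1,2],
  ∂[2,3,4] = [3,4] − [2,4] + [2,3].
The 10×5 boundary matrix has rank 5 and Smith normal form diag(1,1,1,1,1).

Now H_k = ker ∂_k / im ∂_{k+1}, so:

  H_0: rank C_0 − rank ∂_1 = 5 − 4 = 1, and the invariant factors of ∂_1 are all 1, so H_0 = Z.
  H_1: rank ker ∂_1 − rank ∂_2 = (10 − 4) − 5 = 1, and the invariant factors of ∂_2 are all 1, so H_1 = Z.
  H_2: rank ker ∂_2 − rank ∂_3 = (5 − 5) − 0 = 0, and there is no ∂_3, so H_2 = 0.

As a check, the Euler characteristic is 5 − 10 + 5 = 0, which agrees with 1 − 1 + 0 = 0.
(K is a triangulation of the Möbius band.)

H_0 = Z,  H_1 = Z,  H_2 = 0.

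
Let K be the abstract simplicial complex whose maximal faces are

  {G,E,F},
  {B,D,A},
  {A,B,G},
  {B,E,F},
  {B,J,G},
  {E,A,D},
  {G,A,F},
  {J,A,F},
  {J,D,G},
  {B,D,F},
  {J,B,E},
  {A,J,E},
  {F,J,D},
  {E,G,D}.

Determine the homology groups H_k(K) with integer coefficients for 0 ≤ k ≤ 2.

H_0 = Z,  H_1 = Z^2,  H_2 = Z.

We work with the vertex ordering A < B < D < E < F < G < J. The simplices of K, each written with vertices in increasing order, are:

  0-simplices (7): A, B, D, E, F, G, J
  1-simplices (21): AB, AD, AE, AF, AG, AJ, BD, BE, BF, BG, BJ, DE, DF, DG, DJ, EF, EG, EJ, FG, FJ, GJ
  2-simplices (14): ABD, ABG, ADE, AEJ, AFG, AFJ, BDF, BEF, BEJ, BGJ, DEG, DFJ, DGJ, EFG

giving chain groups C_0 ≅ Z^7, C_1 ≅ Z^21, C_2 ≅ Z^14.

∂_1: C_1 → C_0 sends each edge [p,q] (with p < q) to q − p. For instance
  ∂FJ = J − F.
The 7×21 boundary matrix has rank 6 and Smith normal form diag(1,1,1,1,1,1).

The boundary map ∂_2: C_2 → C_1 acts by ∂[p,q,r] = [q,r] − [p,r] + [p,q]. For instance
  ∂DFJ = FJ − DJ + DF,
  ∂DEG = EG − DG + DE.
The 21×14 boundary matrix has rank 13 and Smith normal form diag(1,1,1,1,1,1,1,1,1,1,1,1,1).

From H_k ≅ ker(∂_k) / im(∂_{k+1}) we obtain:

  H_0: rank C_0 − rank ∂_1 = 7 − 6 = 1, and the invariant factors of ∂_1 are all 1, so H_0 = Z.
  H_1: rank ker ∂_1 − rank ∂_2 = (21 − 6) − 13 = 2, and the invariant factors of ∂_2 are all 1, so H_1 = Z^2.
  H_2: rank ker ∂_2 − rank ∂_3 = (14 − 13) − 0 = 1, and there is no ∂_3, so H_2 = Z.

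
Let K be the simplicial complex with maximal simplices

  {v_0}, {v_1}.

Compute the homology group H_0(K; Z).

H_0 ≅ Z^2.

Take the total order v_0 < v_1 on the vertex set. Then K (dimension 0) consists of the simplices:

  0-simplices (2): [v_0], [v_1]

so the chain groups are C_0 ≅ Z^2.

Computing H_k = (kernel of ∂_k) / (image of ∂_{k+1}):

  H_0: rank C_0 − rank ∂_1 = 2 − 0 = 2, and there is no ∂_1, so H_0 ≅ Z^2.

(K is a triangulation of a set of 2 points.)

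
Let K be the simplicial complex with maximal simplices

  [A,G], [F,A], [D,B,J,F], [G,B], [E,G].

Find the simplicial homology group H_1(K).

H_1 = Z.

Fix the vertex order A < B < D < E < F < G < J and write every simplex with vertices in increasing order. Then dim K = 3 and the simplices of K are:

  0-simplices (7): A, B, D, E, F, G, J
  1-simplices (10): AF, AG, BD, BF, BG, BJ, DF, DJ, EG, FJ
  2-simplices (4): BDF, BDJ, BFJ, DFJ
  3-simplices (1): BDFJ

so the chain groups are C_0 ≅ Z^7, C_1 ≅ Z^10, C_2 ≅ Z^4, C_3 ≅ Z^1.

The boundary map ∂_1: C_1 → C_0 is given by ∂[p,q] = [q] − [p].
The resulting 7×10 matrix has rank 6, and its Smith normal form has invariant factors (1,1,1,1,1,1).

Boundary ∂_2: C_2 → C_1 maps a triangle to the signed sum of its edges. For instance
  ∂DFJ = FJ − DJ + DF,
  ∂BDJ = DJ − BJ + BD.
This gives a 10×4 integer matrix of rank 3; reducing to Smith normal form yields diagonal entries (1,1,1).

The boundary map ∂_3: C_3 → C_2 sends each 3-simplex σ to the alternating sum Σ_i (−1)^i (σ with its i-th vertex removed). For instance
  ∂BDFJ = DFJ − BFJ + BDJ − BDF.
The 4×1 boundary matrix has rank 1 and Smith normal form diag(1).

Reading off H_k = ker ∂_k / im ∂_{k+1}:

  H_1: rank ker ∂_1 − rank ∂_2 = (10 − 6) − 3 = 1, and the invariant factors of ∂_2 are all 1, so H_1 ≅ Z.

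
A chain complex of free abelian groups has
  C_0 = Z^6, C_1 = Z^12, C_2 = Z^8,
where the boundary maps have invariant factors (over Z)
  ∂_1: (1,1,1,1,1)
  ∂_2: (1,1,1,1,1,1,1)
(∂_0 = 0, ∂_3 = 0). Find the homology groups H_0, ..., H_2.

H_0: b_0 = 6 − 0 − 5 = 1; torsion from ∂_1 factors > 1: none. So H_0 = Z.
H_1: b_1 = 12 − 5 − 7 = 0; torsion from ∂_2 factors > 1: none. So H_1 = 0.
H_2: b_2 = 8 − 7 − 0 = 1; torsion from ∂_3 factors > 1: none. So H_2 = Z.

H_0 = Z,  H_1 = 0,  H_2 = Z.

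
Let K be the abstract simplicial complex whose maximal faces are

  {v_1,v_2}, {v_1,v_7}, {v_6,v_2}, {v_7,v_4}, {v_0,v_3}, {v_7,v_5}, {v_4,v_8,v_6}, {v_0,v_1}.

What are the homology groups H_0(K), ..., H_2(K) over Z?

H_0 ≅ Z,  H_1 ≅ Z,  H_2 = 0.

Take the total order v_0 < v_1 < v_2 < v_3 < v_4 < v_5 < v_6 < v_7 < v_8 on the vertex set. Then K (dimension 2) consists of the simplices:

  0-simplices (9): [v_0], [v_1], [v_2], [v_3], [v_4], [v_5], [v_6], [v_7], [v_8]
  1-simplices (10): [v_0,v_1], [v_0,v_3], [v_1,v_2], [v_1,v_7], [v_2,v_6], [v_4,v_6], [v_4,v_7], [v_4,v_8], [v_5,v_7], [v_6,v_8]
  2-simplices (1): [v_4,v_6,v_8]

giving chain groups C_0 ≅ Z^9, C_1 ≅ Z^10, C_2 ≅ Z^1.

∂_1: C_1 → C_0 sends each edge [p,q] (with p < q) to q − p. For instance
  ∂[v_4,v_8] = [v_8] − [v_4].
This gives a 9×10 integer matrix of rank 8; reducing to Smith normal form yields diagonal entries (1,1,1,1,1,1,1,1).

Boundary ∂_2: C_2 → C_1 sends each 2-simplex [p,q,r] to [q,r] − [p,r] + [p,q]. For instance
  ∂[v_4,v_6,v_8] = [v_6,v_8] − [v_4,v_8] + [v_4,v_6].
The 10×1 boundary matrix has rank 1 and Smith normal form diag(1).

Reading off H_k = ker ∂_k / im ∂_{k+1}:

  H_0: rank C_0 − rank ∂_1 = 9 − 8 = 1, and the invariant factors of ∂_1 are all 1, so H_0 = Z.
  H_1: rank ker ∂_1 − rank ∂_2 = (10 − 8) − 1 = 1, and the invariant factors of ∂_2 are all 1, so H_1 = Z.
  H_2: rank ker ∂_2 − rank ∂_3 = (1 − 1) − 0 = 0, and there is no ∂_3, so H_2 = 0.

As a check, the Euler characteristic is 9 − 10 + 1 = 0, which agrees with 1 − 1 + 0 = 0.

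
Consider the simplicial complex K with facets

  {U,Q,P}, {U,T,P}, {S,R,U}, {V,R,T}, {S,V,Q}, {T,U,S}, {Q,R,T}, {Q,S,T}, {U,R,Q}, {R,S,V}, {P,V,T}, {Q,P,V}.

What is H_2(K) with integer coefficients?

H_2 ≅ 0.

We work with the vertex ordering P < Q < R < S < T < U < V. The simplices of K, each written with vertices in increasing order, are:

  0-simplices (7): P, Q, R, S, T, U, V
  1-simplices (18): PQ, PT, PU, PV, QR, QS, QT, QU, QV, RS, RT, RU, RV, ST, SU, SV, TU, TV
  2-simplices (12): PQU, PQV, PTU, PTV, QRT, QRU, QST, QSV, RSU, RSV, RTV, STU

Hence C_0 ≅ Z^7, C_1 ≅ Z^18, C_2 ≅ Z^12.

Boundary ∂_1: C_1 → C_0 sends each edge [p,q] (with p < q) to q − p. For instance
  ∂QT = T − Q.
This gives a 7×18 integer matrix of rank 6; reducing to Smith normal form yields diagonal entries (1,1,1,1,1,1).

∂_2: C_2 → C_1 maps a triangle to the signed sum of its edges. For instance
  ∂PTU = TU − PU + PT,
  ∂QSV = SV − QV + QS.
This gives a 18×12 integer matrix of rank 12; reducing to Smith normal form yields diagonal entries (1,1,1,1,1,1,1,1,1,1,1,2).

Reading off H_k = ker ∂_k / im ∂_{k+1}:

  H_2: rank ker ∂_2 − rank ∂_3 = (12 − 12) − 0 = 0, and there is no ∂_3, so H_2 = 0.

(K is a triangulation of the real projective plane RP^2.)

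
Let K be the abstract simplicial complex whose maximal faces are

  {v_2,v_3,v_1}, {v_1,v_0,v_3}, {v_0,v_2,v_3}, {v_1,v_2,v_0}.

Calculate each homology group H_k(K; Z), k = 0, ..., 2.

K has 4 vertices, 6 edges, 4 triangles.
rank ∂_0 = 0, rank ∂_1 = 3 ⇒ b_0 = 4 − 0 − 3 = 1; all invariant factors of ∂_1 are 1 so no torsion. So H_0 ≅ Z.
rank ∂_1 = 3, rank ∂_2 = 3 ⇒ b_1 = 6 − 3 − 3 = 0; all invariant factors of ∂_2 are 1 so no torsion. So H_1 ≅ 0.
rank ∂_2 = 3, rank ∂_3 = 0 ⇒ b_2 = 4 − 3 − 0 = 1. So H_2 ≅ Z.

H_0 = Z,  H_1 = 0,  H_2 = Z.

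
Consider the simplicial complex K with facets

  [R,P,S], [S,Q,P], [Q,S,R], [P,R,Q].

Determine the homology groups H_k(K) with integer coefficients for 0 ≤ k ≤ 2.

H_0 = Z,  H_1 = 0,  H_2 = Z.

Fix the vertex order P < Q < R < S and write every simplex with vertices in increasing order. Then dim K = 2 and the simplices of K are:

  0-simplices (4): P, Q, R, S
  1-simplices (6): PQ, PR, PS, QR, QS, RS
  2-simplices (4): PQR, PQS, PRS, QRS

giving chain groups C_0 ≅ Z^4, C_1 ≅ Z^6, C_2 ≅ Z^4.

The boundary map ∂_1: C_1 → C_0 is given by ∂[p,q] = [q] − [p]. For instance
  ∂PQ = Q − P.
This gives a 4×6 integer matrix of rank 3; reducing to Smith normal form yields diagonal entries (1,1,1).

∂_2: C_2 → C_1 maps a triangle to the signed sum of its edges. For instance
  ∂PQR = QR − PR + PQ,
  ∂PQS = QS − PS + PQ.
The 6×4 boundary matrix has rank 3 and Smith normal form diag(1,1,1).

From H_k ≅ ker(∂_k) / im(∂_{k+1}) we obtain:

  H_0: rank C_0 − rank ∂_1 = 4 − 3 = 1, and the invariant factors of ∂_1 are all 1, so H_0 = Z.
  H_1: rank ker ∂_1 − rank ∂_2 = (6 − 3) − 3 = 0, and the invariant factors of ∂_2 are all 1, so H_1 = 0.
  H_2: rank ker ∂_2 − rank ∂_3 = (4 − 3) − 0 = 1, and there is no ∂_3, so H_2 = Z.

(K is a triangulation of the 2-sphere S^2.)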